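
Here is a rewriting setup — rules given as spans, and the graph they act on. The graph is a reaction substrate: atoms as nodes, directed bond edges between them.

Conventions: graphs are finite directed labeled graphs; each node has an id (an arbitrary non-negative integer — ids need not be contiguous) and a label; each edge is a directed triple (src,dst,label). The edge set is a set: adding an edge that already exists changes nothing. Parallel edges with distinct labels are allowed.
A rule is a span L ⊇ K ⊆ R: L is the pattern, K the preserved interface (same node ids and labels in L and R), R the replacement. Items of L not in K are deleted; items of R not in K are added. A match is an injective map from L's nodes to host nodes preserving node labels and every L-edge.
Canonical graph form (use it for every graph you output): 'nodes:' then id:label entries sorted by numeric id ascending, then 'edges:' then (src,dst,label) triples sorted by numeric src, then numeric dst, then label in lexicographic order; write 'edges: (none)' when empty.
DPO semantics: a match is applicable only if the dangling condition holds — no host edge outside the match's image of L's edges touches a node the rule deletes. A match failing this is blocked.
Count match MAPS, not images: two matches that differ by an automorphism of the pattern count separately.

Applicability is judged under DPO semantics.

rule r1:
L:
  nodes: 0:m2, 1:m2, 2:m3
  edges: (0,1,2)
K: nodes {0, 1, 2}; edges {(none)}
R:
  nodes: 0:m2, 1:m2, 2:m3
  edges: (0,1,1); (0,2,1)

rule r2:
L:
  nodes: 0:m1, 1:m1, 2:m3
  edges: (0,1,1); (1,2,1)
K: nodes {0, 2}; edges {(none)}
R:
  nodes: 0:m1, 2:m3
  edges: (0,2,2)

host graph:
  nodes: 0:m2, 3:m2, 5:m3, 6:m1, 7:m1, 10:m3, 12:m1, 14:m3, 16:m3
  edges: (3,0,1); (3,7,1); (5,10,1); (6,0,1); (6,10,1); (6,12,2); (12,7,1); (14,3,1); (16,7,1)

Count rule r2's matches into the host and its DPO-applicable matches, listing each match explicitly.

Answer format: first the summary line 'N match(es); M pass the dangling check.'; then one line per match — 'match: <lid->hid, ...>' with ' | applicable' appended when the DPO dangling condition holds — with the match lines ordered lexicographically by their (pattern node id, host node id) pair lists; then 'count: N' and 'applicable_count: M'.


0 match(es); 0 pass the dangling check.
count: 0
applicable_count: 0


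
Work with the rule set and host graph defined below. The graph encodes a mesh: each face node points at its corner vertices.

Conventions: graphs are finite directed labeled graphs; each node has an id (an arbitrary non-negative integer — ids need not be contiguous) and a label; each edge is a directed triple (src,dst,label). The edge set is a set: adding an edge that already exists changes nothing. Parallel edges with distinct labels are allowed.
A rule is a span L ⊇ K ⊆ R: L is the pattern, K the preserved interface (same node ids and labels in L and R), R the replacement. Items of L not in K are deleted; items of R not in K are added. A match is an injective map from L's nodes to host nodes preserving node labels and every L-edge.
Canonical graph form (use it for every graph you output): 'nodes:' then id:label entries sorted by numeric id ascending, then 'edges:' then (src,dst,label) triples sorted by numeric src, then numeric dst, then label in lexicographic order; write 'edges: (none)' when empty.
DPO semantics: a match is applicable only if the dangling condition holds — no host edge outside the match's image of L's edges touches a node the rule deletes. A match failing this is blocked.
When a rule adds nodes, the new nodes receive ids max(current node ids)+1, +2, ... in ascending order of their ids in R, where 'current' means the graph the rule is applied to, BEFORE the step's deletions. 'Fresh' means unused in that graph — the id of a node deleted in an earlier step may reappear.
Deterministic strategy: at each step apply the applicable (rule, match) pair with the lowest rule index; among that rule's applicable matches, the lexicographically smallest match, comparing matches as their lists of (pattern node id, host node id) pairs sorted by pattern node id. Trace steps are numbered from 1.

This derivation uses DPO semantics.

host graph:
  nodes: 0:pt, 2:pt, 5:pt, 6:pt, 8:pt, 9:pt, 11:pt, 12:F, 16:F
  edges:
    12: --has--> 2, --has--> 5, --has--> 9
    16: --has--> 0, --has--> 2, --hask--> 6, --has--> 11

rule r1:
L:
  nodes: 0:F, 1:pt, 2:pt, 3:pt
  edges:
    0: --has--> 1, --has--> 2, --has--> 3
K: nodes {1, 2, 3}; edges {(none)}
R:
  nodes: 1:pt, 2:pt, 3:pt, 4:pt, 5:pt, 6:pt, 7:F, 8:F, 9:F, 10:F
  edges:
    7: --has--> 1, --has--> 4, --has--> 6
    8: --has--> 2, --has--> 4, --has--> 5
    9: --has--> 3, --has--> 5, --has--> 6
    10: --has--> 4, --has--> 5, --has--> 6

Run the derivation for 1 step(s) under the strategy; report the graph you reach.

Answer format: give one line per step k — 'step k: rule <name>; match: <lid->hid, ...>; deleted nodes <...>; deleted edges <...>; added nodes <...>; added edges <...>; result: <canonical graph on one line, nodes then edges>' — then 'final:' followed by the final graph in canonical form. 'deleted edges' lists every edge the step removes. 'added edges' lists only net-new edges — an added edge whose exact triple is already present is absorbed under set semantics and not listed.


step 1: rule r1; match: 0->12, 1->2, 2->5, 3->9; deleted nodes 12; deleted edges (12,2,has); (12,5,has); (12,9,has); added nodes 17, 18, 19, 20, 21, 22, 23; added edges (20,2,has); (20,17,has); (20,19,has); (21,5,has); (21,17,has); (21,18,has); (22,9,has); (22,18,has); (22,19,has); (23,17,has); (23,18,has); (23,19,has); result: nodes: 0:pt, 2:pt, 5:pt, 6:pt, 8:pt, 9:pt, 11:pt, 16:F, 17:pt, 18:pt, 19:pt, 20:F, 21:F, 22:F, 23:F edges: (16,0,has); (16,2,has); (16,6,hask); (16,11,has); (20,2,has); (20,17,has); (20,19,has); (21,5,has); (21,17,has); (21,18,has); (22,9,has); (22,18,has); (22,19,has); (23,17,has); (23,18,has); (23,19,has)
final:
nodes: 0:pt, 2:pt, 5:pt, 6:pt, 8:pt, 9:pt, 11:pt, 16:F, 17:pt, 18:pt, 19:pt, 20:F, 21:F, 22:F, 23:F
edges: (16,0,has); (16,2,has); (16,6,hask); (16,11,has); (20,2,has); (20,17,has); (20,19,has); (21,5,has); (21,17,has); (21,18,has); (22,9,has); (22,18,has); (22,19,has); (23,17,has); (23,18,has); (23,19,has)


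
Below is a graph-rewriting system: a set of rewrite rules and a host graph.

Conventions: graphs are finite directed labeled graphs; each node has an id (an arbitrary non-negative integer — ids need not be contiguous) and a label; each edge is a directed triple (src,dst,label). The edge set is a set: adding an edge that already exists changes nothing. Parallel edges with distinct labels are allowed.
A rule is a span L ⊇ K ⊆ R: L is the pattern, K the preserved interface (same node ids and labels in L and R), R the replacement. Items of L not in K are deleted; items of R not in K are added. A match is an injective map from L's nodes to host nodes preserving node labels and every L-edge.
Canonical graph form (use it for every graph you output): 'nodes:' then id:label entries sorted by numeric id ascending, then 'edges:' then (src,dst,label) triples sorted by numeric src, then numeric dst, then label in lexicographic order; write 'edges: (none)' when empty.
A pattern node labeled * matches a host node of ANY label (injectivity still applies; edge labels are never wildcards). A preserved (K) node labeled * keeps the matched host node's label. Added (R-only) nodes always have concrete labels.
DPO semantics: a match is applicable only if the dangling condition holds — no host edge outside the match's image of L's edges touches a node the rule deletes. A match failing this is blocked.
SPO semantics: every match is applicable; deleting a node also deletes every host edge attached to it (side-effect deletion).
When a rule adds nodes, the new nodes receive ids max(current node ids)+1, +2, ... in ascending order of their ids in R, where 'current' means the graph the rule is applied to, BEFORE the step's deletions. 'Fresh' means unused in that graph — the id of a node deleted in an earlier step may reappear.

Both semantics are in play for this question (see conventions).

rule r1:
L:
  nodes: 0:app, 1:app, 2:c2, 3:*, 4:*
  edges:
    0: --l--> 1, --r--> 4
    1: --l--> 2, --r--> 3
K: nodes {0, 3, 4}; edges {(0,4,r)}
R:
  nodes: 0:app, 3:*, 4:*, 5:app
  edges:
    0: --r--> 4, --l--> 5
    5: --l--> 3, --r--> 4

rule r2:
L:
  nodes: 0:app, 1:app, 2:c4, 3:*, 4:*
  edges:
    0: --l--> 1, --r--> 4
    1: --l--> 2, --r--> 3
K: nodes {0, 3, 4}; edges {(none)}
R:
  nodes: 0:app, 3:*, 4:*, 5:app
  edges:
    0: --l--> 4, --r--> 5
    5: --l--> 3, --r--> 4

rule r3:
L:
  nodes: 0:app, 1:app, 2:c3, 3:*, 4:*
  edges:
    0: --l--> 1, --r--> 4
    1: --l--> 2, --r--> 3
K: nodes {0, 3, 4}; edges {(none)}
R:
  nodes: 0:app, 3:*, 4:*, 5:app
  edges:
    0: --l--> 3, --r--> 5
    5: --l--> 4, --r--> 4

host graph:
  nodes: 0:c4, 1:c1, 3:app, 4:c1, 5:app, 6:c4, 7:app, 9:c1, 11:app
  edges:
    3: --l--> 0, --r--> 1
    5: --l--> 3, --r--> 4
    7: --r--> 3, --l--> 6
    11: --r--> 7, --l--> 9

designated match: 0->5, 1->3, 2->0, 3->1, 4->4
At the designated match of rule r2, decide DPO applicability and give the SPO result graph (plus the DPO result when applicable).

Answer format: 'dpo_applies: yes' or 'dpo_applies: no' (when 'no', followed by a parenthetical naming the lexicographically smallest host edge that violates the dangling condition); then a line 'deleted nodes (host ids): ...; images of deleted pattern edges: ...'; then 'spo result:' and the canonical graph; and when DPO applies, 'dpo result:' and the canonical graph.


dpo_applies: no
(the rule deletes node 3, which keeps host edge (7,3,r) outside the match image — the dangling condition fails, DPO blocks; SPO proceeds and side-deletes such edges)
deleted nodes (host ids): 0, 3; images of deleted pattern edges: (3,0,l); (3,1,r); (5,3,l); (5,4,r)
spo result:
nodes: 1:c1, 4:c1, 5:app, 6:c4, 7:app, 9:c1, 11:app, 12:app
edges: (5,4,l); (5,12,r); (7,6,l); (11,7,r); (11,9,l); (12,1,l); (12,4,r)


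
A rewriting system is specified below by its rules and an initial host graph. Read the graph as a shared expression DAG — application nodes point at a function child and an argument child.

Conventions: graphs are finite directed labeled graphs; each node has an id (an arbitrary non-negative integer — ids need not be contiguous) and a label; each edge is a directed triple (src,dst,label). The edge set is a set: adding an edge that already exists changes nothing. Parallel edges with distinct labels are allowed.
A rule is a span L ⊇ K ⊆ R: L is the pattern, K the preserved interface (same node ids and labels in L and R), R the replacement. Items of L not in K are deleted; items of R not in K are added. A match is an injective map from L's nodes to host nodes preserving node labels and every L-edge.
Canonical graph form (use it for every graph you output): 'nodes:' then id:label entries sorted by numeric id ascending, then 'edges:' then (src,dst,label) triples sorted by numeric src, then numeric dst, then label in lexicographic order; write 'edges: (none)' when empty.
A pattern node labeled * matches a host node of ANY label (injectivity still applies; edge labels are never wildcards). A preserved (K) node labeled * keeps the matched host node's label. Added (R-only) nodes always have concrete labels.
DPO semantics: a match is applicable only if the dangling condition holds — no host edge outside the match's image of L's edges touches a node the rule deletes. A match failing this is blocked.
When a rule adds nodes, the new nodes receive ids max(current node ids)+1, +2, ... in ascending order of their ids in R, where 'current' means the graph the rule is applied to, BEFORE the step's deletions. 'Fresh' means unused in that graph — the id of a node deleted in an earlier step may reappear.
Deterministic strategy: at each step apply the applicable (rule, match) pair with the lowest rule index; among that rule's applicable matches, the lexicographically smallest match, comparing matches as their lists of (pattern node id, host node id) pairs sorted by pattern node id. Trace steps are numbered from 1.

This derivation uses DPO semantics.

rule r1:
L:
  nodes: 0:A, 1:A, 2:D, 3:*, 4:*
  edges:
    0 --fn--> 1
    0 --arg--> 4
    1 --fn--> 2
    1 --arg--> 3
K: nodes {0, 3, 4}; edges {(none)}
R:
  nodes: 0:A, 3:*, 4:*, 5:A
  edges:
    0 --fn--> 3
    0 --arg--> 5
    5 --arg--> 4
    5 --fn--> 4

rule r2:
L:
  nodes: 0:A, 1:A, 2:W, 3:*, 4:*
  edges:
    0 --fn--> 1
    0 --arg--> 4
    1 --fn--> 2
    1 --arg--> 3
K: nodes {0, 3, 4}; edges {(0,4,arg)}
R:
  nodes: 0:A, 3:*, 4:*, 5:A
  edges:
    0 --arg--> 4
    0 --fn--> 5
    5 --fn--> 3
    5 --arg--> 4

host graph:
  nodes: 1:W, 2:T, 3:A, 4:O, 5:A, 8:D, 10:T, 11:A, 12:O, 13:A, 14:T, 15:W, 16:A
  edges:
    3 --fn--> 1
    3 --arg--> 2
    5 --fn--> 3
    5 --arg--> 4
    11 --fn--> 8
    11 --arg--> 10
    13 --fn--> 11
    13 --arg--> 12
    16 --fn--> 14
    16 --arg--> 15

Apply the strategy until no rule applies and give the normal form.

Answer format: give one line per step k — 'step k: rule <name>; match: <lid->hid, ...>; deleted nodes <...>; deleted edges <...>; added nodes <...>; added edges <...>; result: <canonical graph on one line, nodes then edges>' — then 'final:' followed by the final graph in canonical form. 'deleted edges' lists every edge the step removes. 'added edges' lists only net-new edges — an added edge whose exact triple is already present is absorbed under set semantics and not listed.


step 1: rule r1; match: 0->13, 1->11, 2->8, 3->10, 4->12; deleted nodes 8, 11; deleted edges (11,8,fn); (11,10,arg); (13,11,fn); (13,12,arg); added nodes 17; added edges (13,10,fn); (13,17,arg); (17,12,arg); (17,12,fn); result: nodes: 1:W, 2:T, 3:A, 4:O, 5:A, 10:T, 12:O, 13:A, 14:T, 15:W, 16:A, 17:A edges: (3,1,fn); (3,2,arg); (5,3,fn); (5,4,arg); (13,10,fn); (13,17,arg); (16,14,fn); (16,15,arg); (17,12,arg); (17,12,fn)
step 2: rule r2; match: 0->5, 1->3, 2->1, 3->2, 4->4; deleted nodes 1, 3; deleted edges (3,1,fn); (3,2,arg); (5,3,fn); added nodes 18; added edges (5,18,fn); (18,2,fn); (18,4,arg); result: nodes: 2:T, 4:O, 5:A, 10:T, 12:O, 13:A, 14:T, 15:W, 16:A, 17:A, 18:A edges: (5,4,arg); (5,18,fn); (13,10,fn); (13,17,arg); (16,14,fn); (16,15,arg); (17,12,arg); (17,12,fn); (18,2,fn); (18,4,arg)
final:
nodes: 2:T, 4:O, 5:A, 10:T, 12:O, 13:A, 14:T, 15:W, 16:A, 17:A, 18:A
edges: (5,4,arg); (5,18,fn); (13,10,fn); (13,17,arg); (16,14,fn); (16,15,arg); (17,12,arg); (17,12,fn); (18,2,fn); (18,4,arg)


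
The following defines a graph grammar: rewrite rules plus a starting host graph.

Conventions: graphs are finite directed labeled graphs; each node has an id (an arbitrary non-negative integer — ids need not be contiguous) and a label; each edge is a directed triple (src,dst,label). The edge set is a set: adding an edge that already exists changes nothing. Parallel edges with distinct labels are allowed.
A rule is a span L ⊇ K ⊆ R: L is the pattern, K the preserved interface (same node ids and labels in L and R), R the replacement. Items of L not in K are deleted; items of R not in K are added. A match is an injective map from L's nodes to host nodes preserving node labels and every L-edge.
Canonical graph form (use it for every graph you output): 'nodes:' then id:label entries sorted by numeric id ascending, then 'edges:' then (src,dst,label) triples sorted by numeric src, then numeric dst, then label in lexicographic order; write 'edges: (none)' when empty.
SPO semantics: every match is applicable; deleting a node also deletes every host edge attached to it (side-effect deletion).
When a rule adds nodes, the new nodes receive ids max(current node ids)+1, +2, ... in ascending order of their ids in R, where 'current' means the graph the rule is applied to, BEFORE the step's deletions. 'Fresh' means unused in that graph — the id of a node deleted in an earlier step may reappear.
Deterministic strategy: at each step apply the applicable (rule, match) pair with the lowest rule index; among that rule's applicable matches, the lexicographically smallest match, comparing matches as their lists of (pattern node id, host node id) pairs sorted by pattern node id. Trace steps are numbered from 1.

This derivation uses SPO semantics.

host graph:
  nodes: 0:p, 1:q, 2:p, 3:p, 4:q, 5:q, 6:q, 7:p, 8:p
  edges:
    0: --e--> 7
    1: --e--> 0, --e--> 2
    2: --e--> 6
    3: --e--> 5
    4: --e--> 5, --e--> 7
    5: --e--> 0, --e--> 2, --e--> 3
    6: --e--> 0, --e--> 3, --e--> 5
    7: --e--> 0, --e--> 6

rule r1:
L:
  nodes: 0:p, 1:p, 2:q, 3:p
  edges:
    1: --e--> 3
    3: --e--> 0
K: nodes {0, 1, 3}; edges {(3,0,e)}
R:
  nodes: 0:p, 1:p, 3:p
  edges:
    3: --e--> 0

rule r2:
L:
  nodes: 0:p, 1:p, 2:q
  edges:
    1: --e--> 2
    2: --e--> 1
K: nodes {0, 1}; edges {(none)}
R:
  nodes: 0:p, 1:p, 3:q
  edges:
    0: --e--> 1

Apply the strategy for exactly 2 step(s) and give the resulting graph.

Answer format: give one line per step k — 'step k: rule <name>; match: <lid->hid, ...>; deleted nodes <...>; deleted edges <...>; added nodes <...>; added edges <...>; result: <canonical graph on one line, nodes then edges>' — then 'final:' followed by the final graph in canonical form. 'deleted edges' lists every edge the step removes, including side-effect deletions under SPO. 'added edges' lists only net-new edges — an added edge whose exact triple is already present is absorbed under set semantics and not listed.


step 1: rule r2; match: 0->0, 1->3, 2->5; deleted nodes 5; deleted edges (3,5,e); (4,5,e); (5,0,e); (5,2,e); (5,3,e); (6,5,e); added nodes 9; added edges (0,3,e); result: nodes: 0:p, 1:q, 2:p, 3:p, 4:q, 6:q, 7:p, 8:p, 9:q edges: (0,3,e); (0,7,e); (1,0,e); (1,2,e); (2,6,e); (4,7,e); (6,0,e); (6,3,e); (7,0,e); (7,6,e)
step 2: rule r1; match: 0->3, 1->7, 2->1, 3->0; deleted nodes 1; deleted edges (1,0,e); (1,2,e); (7,0,e); added nodes (none); added edges (none); result: nodes: 0:p, 2:p, 3:p, 4:q, 6:q, 7:p, 8:p, 9:q edges: (0,3,e); (0,7,e); (2,6,e); (4,7,e); (6,0,e); (6,3,e); (7,6,e)
final:
nodes: 0:p, 2:p, 3:p, 4:q, 6:q, 7:p, 8:p, 9:q
edges: (0,3,e); (0,7,e); (2,6,e); (4,7,e); (6,0,e); (6,3,e); (7,6,e)


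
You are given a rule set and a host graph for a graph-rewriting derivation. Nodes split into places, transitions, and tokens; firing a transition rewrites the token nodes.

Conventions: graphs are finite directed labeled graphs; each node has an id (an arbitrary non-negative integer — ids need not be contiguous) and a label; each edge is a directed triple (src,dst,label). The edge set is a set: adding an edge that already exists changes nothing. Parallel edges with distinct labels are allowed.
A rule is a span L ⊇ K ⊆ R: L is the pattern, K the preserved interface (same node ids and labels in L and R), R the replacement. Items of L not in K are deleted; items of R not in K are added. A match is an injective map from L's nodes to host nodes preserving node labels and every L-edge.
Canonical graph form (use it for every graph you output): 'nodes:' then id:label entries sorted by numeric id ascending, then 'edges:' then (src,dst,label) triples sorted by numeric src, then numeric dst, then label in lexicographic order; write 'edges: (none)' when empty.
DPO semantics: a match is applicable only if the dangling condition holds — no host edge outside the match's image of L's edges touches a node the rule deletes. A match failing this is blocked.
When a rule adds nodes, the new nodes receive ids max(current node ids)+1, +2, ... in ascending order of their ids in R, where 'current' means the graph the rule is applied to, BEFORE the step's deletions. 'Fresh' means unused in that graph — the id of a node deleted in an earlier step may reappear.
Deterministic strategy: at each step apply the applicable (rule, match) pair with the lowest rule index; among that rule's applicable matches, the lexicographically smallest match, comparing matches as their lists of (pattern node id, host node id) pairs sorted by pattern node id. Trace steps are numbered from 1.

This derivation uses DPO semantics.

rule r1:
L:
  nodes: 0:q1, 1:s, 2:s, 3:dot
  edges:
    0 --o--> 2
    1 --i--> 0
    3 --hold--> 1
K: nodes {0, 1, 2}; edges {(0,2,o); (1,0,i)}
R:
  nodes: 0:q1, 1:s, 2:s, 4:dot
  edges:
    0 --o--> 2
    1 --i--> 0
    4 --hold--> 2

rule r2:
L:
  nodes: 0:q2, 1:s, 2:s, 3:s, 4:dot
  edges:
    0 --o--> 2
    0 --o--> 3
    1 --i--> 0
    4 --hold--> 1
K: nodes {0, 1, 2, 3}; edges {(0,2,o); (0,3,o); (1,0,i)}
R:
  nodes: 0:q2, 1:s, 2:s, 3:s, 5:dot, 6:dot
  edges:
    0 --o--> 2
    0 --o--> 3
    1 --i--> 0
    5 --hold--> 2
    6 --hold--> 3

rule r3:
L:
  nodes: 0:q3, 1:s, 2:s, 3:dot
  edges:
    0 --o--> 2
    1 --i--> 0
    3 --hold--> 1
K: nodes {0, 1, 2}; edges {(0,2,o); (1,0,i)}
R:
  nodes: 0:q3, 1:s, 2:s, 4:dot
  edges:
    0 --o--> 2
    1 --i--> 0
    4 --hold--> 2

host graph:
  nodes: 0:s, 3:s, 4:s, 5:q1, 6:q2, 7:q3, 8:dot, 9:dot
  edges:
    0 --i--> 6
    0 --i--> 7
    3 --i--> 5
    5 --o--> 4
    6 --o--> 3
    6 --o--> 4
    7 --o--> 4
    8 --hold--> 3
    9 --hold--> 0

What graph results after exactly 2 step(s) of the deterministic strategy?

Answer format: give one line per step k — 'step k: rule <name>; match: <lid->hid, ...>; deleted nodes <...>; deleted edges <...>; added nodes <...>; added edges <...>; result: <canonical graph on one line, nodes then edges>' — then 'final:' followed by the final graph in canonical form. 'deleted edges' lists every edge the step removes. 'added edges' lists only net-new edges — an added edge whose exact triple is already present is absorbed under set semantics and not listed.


step 1: rule r1; match: 0->5, 1->3, 2->4, 3->8; deleted nodes 8; deleted edges (8,3,hold); added nodes 10; added edges (10,4,hold); result: nodes: 0:s, 3:s, 4:s, 5:q1, 6:q2, 7:q3, 9:dot, 10:dot edges: (0,6,i); (0,7,i); (3,5,i); (5,4,o); (6,3,o); (6,4,o); (7,4,o); (9,0,hold); (10,4,hold)
step 2: rule r2; match: 0->6, 1->0, 2->3, 3->4, 4->9; deleted nodes 9; deleted edges (9,0,hold); added nodes 11, 12; added edges (11,3,hold); (12,4,hold); result: nodes: 0:s, 3:s, 4:s, 5:q1, 6:q2, 7:q3, 10:dot, 11:dot, 12:dot edges: (0,6,i); (0,7,i); (3,5,i); (5,4,o); (6,3,o); (6,4,o); (7,4,o); (10,4,hold); (11,3,hold); (12,4,hold)
final:
nodes: 0:s, 3:s, 4:s, 5:q1, 6:q2, 7:q3, 10:dot, 11:dot, 12:dot
edges: (0,6,i); (0,7,i); (3,5,i); (5,4,o); (6,3,o); (6,4,o); (7,4,o); (10,4,hold); (11,3,hold); (12,4,hold)


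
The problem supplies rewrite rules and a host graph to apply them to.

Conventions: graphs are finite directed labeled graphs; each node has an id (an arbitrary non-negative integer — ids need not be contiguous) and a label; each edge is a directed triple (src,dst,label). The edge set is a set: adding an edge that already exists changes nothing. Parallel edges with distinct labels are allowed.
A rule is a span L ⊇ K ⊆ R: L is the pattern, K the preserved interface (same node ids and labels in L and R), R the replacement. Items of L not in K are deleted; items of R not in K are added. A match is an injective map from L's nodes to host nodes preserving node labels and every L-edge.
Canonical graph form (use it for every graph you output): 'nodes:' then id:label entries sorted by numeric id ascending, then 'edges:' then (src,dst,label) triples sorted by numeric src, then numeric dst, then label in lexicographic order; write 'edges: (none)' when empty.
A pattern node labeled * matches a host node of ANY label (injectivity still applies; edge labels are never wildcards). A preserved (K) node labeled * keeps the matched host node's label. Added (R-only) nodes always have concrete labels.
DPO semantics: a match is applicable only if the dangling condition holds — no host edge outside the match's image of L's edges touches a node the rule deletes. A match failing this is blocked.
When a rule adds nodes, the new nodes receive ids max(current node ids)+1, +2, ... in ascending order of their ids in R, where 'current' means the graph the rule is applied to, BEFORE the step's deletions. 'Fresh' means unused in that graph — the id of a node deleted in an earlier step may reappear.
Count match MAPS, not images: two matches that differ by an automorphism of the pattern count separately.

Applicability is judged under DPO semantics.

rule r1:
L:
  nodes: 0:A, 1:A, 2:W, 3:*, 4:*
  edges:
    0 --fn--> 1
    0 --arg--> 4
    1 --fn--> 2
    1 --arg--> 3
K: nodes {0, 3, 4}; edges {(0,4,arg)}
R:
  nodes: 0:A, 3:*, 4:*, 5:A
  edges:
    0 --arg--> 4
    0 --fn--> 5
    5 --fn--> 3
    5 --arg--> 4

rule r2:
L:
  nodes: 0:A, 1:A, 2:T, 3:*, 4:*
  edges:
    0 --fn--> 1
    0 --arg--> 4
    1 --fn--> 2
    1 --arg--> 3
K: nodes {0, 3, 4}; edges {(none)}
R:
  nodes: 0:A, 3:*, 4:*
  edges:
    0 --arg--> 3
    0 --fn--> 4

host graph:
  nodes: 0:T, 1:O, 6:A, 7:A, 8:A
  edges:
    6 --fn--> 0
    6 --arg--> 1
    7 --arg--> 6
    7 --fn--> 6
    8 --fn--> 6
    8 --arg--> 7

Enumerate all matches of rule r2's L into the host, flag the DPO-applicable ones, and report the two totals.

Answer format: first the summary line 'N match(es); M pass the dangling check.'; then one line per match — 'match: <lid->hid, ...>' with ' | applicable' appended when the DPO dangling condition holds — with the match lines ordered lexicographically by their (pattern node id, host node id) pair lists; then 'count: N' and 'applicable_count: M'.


1 match(es); 0 pass the dangling check.
match: 0->8, 1->6, 2->0, 3->1, 4->7
count: 1
applicable_count: 0


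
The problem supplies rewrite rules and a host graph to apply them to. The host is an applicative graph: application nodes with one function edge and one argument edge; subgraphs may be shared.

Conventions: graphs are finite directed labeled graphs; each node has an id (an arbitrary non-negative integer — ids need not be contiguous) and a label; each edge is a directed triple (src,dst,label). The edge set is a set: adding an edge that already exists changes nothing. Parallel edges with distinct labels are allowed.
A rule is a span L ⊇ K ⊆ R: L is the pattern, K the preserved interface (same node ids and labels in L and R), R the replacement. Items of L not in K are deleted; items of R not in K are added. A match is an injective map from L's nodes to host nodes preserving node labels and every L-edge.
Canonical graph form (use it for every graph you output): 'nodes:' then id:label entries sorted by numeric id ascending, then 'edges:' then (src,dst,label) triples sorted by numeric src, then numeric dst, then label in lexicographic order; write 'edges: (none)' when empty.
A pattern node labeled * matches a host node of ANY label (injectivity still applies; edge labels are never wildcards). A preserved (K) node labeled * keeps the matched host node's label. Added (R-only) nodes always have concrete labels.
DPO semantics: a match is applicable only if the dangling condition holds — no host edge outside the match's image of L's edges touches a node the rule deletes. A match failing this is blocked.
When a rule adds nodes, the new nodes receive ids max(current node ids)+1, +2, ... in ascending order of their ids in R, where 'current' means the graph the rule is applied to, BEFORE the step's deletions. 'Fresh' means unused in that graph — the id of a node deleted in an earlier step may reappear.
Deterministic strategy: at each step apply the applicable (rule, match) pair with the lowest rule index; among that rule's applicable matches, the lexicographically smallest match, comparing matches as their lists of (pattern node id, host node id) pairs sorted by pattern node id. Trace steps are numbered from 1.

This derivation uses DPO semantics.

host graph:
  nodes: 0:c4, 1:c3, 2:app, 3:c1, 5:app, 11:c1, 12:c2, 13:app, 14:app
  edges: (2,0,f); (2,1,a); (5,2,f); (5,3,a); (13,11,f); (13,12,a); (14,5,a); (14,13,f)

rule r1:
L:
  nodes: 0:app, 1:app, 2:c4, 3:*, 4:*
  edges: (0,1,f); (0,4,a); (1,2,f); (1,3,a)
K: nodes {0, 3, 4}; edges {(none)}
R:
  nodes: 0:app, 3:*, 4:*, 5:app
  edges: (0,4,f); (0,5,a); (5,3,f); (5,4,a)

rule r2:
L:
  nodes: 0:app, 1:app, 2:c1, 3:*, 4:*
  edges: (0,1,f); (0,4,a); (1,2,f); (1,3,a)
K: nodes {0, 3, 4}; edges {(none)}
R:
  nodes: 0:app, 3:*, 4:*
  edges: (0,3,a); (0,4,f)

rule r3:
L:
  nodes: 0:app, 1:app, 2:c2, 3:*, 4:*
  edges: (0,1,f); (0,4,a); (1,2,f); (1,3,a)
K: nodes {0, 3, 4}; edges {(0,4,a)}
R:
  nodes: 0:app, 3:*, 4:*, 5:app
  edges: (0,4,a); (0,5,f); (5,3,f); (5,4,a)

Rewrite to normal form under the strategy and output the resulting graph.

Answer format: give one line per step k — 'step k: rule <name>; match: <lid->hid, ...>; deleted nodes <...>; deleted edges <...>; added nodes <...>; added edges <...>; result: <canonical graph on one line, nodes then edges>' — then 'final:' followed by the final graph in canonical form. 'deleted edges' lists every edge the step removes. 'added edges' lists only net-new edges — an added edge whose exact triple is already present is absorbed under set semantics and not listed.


step 1: rule r1; match: 0->5, 1->2, 2->0, 3->1, 4->3; deleted nodes 0, 2; deleted edges (2,0,f); (2,1,a); (5,2,f); (5,3,a); added nodes 15; added edges (5,3,f); (5,15,a); (15,1,f); (15,3,a); result: nodes: 1:c3, 3:c1, 5:app, 11:c1, 12:c2, 13:app, 14:app, 15:app edges: (5,3,f); (5,15,a); (13,11,f); (13,12,a); (14,5,a); (14,13,f); (15,1,f); (15,3,a)
step 2: rule r2; match: 0->14, 1->13, 2->11, 3->12, 4->5; deleted nodes 11, 13; deleted edges (13,11,f); (13,12,a); (14,5,a); (14,13,f); added nodes (none); added edges (14,5,f); (14,12,a); result: nodes: 1:c3, 3:c1, 5:app, 12:c2, 14:app, 15:app edges: (5,3,f); (5,15,a); (14,5,f); (14,12,a); (15,1,f); (15,3,a)
final:
nodes: 1:c3, 3:c1, 5:app, 12:c2, 14:app, 15:app
edges: (5,3,f); (5,15,a); (14,5,f); (14,12,a); (15,1,f); (15,3,a)


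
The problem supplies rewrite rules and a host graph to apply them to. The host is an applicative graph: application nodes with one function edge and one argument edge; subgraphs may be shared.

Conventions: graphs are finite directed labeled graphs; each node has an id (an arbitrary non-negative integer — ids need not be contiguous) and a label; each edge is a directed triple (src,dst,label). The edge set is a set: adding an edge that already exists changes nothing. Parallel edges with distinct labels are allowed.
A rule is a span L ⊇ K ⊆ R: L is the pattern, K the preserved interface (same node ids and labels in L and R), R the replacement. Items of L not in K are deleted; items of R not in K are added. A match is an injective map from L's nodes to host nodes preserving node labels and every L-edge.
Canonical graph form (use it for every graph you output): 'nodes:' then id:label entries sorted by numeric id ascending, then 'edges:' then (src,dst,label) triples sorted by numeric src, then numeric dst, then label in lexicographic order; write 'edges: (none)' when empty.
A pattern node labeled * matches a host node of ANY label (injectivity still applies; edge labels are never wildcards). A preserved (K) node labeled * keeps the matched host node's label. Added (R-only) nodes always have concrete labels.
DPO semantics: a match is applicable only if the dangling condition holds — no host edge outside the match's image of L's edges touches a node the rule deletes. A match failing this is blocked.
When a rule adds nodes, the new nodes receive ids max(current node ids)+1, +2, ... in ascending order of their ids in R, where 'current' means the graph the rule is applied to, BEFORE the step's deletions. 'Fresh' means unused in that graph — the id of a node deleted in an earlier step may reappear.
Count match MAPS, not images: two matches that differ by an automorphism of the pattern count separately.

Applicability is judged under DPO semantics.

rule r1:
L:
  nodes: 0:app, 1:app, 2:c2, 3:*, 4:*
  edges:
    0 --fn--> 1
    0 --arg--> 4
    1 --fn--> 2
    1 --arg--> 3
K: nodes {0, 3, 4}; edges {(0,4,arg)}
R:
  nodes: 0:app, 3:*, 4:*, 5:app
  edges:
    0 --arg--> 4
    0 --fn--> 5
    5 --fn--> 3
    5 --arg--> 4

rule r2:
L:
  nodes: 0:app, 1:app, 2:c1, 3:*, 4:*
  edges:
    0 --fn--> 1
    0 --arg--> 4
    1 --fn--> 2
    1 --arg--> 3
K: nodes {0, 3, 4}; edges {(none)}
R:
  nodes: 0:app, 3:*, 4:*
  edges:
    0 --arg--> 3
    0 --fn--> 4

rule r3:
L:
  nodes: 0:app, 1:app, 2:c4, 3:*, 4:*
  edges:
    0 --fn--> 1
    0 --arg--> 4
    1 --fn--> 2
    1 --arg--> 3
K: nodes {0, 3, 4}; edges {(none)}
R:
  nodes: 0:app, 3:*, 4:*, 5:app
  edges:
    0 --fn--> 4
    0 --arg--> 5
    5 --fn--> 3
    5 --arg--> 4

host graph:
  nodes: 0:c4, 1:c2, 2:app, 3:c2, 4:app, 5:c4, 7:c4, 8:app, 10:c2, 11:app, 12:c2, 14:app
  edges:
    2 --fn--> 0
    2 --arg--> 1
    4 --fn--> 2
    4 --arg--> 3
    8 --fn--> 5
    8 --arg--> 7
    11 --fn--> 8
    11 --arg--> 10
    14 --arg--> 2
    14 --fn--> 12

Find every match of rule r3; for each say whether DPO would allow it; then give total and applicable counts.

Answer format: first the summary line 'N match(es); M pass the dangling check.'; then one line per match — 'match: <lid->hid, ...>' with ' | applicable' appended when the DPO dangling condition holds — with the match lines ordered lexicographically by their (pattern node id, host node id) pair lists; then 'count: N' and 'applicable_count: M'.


2 match(es); 1 pass the dangling check.
match: 0->4, 1->2, 2->0, 3->1, 4->3
match: 0->11, 1->8, 2->5, 3->7, 4->10 | applicable
count: 2
applicable_count: 1


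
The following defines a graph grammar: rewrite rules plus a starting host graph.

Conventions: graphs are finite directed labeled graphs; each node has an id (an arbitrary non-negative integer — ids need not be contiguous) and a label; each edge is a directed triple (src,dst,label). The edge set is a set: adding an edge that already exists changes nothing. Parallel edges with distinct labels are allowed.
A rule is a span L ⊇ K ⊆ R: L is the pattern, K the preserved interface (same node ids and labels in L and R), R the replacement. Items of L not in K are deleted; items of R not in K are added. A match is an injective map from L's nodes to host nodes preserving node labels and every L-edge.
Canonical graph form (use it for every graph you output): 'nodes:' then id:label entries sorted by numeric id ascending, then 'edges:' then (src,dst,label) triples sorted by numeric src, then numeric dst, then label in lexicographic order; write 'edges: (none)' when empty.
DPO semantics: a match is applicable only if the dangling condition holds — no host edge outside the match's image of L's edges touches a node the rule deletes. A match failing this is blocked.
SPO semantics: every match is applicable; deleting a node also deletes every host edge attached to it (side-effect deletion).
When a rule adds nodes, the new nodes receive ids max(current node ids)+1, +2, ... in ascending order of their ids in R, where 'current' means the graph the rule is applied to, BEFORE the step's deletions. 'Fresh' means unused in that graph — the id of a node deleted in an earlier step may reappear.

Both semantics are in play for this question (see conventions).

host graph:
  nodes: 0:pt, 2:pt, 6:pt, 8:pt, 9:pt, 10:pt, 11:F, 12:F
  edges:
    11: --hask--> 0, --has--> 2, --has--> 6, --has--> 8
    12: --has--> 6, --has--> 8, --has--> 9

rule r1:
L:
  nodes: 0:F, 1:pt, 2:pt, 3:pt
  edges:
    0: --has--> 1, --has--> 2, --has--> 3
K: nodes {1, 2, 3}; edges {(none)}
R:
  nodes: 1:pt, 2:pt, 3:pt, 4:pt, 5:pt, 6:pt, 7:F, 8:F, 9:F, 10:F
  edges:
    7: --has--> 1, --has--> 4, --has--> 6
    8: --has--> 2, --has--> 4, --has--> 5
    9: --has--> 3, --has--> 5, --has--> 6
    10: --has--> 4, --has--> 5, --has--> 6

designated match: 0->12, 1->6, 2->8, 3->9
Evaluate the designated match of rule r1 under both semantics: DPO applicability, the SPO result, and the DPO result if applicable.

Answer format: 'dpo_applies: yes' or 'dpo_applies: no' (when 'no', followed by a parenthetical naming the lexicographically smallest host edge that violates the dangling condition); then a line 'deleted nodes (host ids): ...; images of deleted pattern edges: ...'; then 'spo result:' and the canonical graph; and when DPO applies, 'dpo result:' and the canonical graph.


dpo_applies: yes
deleted nodes (host ids): 12; images of deleted pattern edges: (12,6,has); (12,8,has); (12,9,has)
spo result:
nodes: 0:pt, 2:pt, 6:pt, 8:pt, 9:pt, 10:pt, 11:F, 13:pt, 14:pt, 15:pt, 16:F, 17:F, 18:F, 19:F
edges: (11,0,hask); (11,2,has); (11,6,has); (11,8,has); (16,6,has); (16,13,has); (16,15,has); (17,8,has); (17,13,has); (17,14,has); (18,9,has); (18,14,has); (18,15,has); (19,13,has); (19,14,has); (19,15,has)
dpo result:
nodes: 0:pt, 2:pt, 6:pt, 8:pt, 9:pt, 10:pt, 11:F, 13:pt, 14:pt, 15:pt, 16:F, 17:F, 18:F, 19:F
edges: (11,0,hask); (11,2,has); (11,6,has); (11,8,has); (16,6,has); (16,13,has); (16,15,has); (17,8,has); (17,13,has); (17,14,has); (18,9,has); (18,14,has); (18,15,has); (19,13,has); (19,14,has); (19,15,has)


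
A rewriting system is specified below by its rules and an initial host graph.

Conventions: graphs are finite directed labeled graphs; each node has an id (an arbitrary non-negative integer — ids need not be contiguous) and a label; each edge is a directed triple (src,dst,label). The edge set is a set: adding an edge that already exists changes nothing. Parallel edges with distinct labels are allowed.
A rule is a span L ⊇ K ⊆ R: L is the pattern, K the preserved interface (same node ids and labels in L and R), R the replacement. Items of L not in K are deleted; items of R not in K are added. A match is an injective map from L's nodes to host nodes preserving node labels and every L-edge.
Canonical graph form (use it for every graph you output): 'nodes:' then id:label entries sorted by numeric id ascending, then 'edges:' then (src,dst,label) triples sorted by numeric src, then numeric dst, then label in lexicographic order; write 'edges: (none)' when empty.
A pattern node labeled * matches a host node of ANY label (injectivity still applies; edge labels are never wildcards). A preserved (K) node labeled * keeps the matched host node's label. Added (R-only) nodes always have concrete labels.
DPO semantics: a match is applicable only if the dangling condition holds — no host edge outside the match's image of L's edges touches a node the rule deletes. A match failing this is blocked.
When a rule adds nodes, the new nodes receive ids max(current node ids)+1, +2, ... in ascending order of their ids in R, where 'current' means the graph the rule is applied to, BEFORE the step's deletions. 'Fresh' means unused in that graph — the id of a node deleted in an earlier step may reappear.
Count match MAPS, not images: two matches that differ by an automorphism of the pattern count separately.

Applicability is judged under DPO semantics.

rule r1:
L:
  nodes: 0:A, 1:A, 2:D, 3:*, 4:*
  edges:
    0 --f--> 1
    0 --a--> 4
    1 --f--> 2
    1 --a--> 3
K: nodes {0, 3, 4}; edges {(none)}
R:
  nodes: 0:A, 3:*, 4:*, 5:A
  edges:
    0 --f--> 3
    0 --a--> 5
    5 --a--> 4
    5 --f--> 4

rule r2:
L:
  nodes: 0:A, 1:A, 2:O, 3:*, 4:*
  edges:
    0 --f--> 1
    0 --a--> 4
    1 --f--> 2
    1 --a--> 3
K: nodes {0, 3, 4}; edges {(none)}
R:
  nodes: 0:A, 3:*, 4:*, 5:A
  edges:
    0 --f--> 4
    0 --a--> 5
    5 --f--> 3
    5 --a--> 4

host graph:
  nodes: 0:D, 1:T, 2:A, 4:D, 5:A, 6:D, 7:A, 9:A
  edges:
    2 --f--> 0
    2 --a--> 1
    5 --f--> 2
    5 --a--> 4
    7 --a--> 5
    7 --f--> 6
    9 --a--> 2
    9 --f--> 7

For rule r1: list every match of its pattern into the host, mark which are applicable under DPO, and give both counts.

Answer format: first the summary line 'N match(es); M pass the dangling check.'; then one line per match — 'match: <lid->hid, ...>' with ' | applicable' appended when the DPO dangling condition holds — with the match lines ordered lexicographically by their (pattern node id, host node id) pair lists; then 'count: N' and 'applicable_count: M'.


2 match(es); 1 pass the dangling check.
match: 0->5, 1->2, 2->0, 3->1, 4->4
match: 0->9, 1->7, 2->6, 3->5, 4->2 | applicable
count: 2
applicable_count: 1


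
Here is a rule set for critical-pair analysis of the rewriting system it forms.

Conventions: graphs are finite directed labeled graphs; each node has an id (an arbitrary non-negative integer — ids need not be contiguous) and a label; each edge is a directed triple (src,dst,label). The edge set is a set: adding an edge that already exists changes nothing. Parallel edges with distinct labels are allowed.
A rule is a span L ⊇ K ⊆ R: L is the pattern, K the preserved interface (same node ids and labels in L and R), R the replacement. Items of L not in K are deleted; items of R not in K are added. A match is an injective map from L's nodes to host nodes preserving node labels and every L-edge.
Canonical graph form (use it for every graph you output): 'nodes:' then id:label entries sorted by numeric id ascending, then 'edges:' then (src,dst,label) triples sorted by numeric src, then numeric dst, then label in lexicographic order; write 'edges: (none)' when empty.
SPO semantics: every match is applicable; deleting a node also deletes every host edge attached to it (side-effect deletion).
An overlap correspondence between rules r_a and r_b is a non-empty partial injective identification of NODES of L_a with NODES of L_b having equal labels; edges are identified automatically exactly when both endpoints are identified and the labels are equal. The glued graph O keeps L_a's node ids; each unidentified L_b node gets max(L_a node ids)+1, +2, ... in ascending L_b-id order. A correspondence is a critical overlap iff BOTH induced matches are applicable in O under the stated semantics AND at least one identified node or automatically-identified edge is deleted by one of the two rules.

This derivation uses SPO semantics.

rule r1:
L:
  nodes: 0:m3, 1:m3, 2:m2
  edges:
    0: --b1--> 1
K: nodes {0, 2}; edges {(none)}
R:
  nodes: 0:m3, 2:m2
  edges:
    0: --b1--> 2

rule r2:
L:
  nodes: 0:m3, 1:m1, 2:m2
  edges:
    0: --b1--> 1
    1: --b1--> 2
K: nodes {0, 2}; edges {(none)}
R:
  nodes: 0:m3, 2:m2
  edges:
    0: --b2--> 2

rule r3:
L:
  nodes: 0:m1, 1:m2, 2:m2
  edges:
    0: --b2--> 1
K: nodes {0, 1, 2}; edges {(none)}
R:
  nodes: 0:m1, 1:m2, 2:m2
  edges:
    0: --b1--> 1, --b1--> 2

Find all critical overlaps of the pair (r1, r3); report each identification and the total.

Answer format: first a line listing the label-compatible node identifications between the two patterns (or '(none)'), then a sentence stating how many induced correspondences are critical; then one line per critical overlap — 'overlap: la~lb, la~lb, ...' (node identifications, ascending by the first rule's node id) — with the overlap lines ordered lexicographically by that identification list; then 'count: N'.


label-compatible node identifications between L(r1) and L(r3): 2~1, 2~2
0 of the induced correspondences are critical overlaps of r1 and r3.
count: 0
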